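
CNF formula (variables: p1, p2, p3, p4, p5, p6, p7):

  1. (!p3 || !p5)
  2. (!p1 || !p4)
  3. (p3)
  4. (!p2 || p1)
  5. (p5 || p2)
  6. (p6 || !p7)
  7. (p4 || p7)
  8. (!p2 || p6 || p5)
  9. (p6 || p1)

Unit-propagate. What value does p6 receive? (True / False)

(p3) stands alone — p3 = True.
In (!p3 || !p5), !p3 is now false; !p5 must hold, so p5 = False.
(p2 || p5): since p5 = False, the clause reduces to (p2). p2 = True.
From (p1 || !p2) and p2 = True: p1 = True.
In (!p4 || !p1), !p1 is now false; !p4 must hold, so p4 = False.
(p7 || p4): since p4 = False, the clause reduces to (p7). p7 = True.
In (p6 || !p7), !p7 is now false; p6 must hold, so p6 = True.

True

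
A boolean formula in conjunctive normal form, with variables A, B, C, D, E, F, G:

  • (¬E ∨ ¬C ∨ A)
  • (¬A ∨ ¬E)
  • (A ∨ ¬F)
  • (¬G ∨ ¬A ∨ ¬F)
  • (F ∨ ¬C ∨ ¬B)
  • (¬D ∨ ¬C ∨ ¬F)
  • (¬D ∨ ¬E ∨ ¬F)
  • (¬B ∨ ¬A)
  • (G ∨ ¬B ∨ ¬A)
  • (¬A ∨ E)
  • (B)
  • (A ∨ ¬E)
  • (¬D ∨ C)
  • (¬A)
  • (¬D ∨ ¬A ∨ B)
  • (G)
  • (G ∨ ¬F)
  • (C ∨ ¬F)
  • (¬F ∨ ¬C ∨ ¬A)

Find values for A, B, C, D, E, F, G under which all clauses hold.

The clause (B) is unit: B must be True.
Unit propagation: (¬A) forces A = False.
The clause (¬F) is unit: F must be False.
(¬C) is a unit clause, so C = False.
(¬E) is a unit clause, so E = False.
The clause (¬D) is unit: D must be False.
(G) is a unit clause, so G = True.
Every clause has at least one true literal under this assignment.
Check each clause:
  1. (A ∨ ¬E ∨ ¬C) — ¬E is true.
  2. (¬E ∨ ¬A) — ¬E is true.
  3. (A ∨ ¬F) — ¬F is true.
  4. (¬F ∨ ¬G ∨ ¬A) — ¬F is true.
  5. (¬C ∨ F ∨ ¬B) — ¬C is true.
  6. (¬F ∨ ¬C ∨ ¬D) — ¬F is true.
  7. (¬E ∨ ¬D ∨ ¬F) — ¬F is true.
  8. (¬A ∨ ¬B) — ¬A is true.
  9. (¬A ∨ G ∨ ¬B) — ¬A is true.
  10. (E ∨ ¬A) — ¬A is true.
  11. (B) — B is true.
  12. (A ∨ ¬E) — ¬E is true.
  13. (C ∨ ¬D) — ¬D is true.
  14. (¬A) — ¬A is true.
  15. (¬D ∨ B ∨ ¬A) — B is true.
  16. (G) — G is true.
  17. (¬F ∨ G) — ¬F is true.
  18. (¬F ∨ C) — ¬F is true.
  19. (¬A ∨ ¬C ∨ ¬F) — ¬F is true.

A=F, B=T, C=F, D=F, E=F, F=F, G=T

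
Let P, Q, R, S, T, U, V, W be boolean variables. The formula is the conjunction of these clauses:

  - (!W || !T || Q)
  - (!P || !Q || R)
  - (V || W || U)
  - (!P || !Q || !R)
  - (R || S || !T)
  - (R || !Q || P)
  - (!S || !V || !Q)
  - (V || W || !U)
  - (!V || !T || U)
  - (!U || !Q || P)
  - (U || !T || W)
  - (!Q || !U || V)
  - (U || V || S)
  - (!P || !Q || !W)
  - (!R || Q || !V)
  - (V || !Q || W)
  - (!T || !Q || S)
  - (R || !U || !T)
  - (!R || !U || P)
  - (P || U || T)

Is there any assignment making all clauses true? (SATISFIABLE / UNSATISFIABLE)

Branch on P: take P = True.
Set Q = False and propagate.
Set R = False and propagate.
For the remaining variables, S = True, T = False, U = False, V = True, W = False works.
So P=True, Q=False, R=False, S=True, T=False, U=False, V=True, W=False is a satisfying assignment.

SATISFIABLE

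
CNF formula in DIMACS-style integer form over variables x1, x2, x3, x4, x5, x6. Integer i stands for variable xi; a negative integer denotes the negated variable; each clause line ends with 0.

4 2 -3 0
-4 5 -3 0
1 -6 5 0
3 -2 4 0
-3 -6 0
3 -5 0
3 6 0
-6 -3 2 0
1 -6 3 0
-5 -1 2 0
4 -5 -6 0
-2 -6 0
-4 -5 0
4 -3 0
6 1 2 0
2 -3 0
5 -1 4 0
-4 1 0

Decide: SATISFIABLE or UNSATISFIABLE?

SATISFIABLE

Branch on x1: take x1 = True.
Branch on x2: take x2 = False.
  then x5 is forced to False.
  then x3 is forced to False.
  then x6 is forced to True.
  then x4 is forced to True.
Every clause has at least one true literal under this assignment.
So x1=True, x2=False, x3=False, x4=True, x5=False, x6=True is a satisfying assignment.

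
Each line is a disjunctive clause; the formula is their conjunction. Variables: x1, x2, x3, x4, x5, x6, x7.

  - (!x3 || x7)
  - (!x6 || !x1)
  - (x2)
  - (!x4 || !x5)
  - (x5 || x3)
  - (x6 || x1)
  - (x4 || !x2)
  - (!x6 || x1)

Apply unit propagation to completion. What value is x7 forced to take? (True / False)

True

(x2) stands alone — x2 = True.
(!x2 || x4) with x2 = True leaves only x4, so x4 = True.
From (!x4 || !x5) and x4 = True: x5 = False.
(x5 || x3) with x5 = False leaves only x3, so x3 = True.
(!x3 || x7) with x3 = True leaves only x7, so x7 = True.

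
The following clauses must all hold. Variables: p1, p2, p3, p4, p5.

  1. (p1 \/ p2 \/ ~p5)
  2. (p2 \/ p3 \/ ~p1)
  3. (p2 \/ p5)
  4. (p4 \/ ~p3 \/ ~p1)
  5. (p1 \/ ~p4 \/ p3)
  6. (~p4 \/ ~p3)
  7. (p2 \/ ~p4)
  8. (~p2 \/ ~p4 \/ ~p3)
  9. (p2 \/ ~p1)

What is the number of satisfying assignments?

8

Case analysis on p2 and p1:
  p2=1, p1=1: remaining (p3,p4,p5) ∈ {(0,0,0); (0,0,1); (0,1,0); (0,1,1)} — 4.
  p2=1, p1=0: remaining (p3,p4,p5) ∈ {(0,0,0); (0,0,1); (1,0,0); (1,0,1)} — 4.
  p2=0, p1=1: a clause becomes empty — 0.
  p2=0, p1=0: a clause becomes empty — 0.
Total: 4 + 4 + 0 + 0 = 8.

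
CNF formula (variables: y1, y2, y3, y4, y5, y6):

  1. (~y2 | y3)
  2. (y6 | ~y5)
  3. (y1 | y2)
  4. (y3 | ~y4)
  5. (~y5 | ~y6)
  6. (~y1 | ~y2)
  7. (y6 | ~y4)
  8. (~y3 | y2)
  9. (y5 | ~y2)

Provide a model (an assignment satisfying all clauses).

y1 = 1, y2 = 0, y3 = 0, y4 = 0, y5 = 0, y6 = 0

y4 occurs only negated in the remaining clauses — set y4 = False.
Try y1 = True.
  then y2 is forced to False.
  then y3 is forced to False.
Try y5 = False.
y6 is now unconstrained; take y6 = False.
Every clause has at least one true literal under this assignment.
Check each clause:
  1. (y3 | ~y2) — ~y2 is true.
  2. (y6 | ~y5) — ~y5 is true.
  3. (y1 | y2) — y1 is true.
  4. (y3 | ~y4) — ~y4 is true.
  5. (~y6 | ~y5) — ~y6 is true.
  6. (~y2 | ~y1) — ~y2 is true.
  7. (y6 | ~y4) — ~y4 is true.
  8. (y2 | ~y3) — ~y3 is true.
  9. (y5 | ~y2) — ~y2 is true.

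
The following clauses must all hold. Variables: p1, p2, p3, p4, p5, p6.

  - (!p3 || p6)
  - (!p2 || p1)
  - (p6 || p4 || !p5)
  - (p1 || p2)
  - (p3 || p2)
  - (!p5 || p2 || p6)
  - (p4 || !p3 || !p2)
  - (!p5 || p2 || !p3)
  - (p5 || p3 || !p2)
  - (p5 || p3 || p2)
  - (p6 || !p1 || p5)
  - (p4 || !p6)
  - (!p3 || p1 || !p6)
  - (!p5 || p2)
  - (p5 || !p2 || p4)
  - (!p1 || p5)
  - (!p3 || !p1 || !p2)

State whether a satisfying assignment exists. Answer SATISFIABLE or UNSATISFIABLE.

p4 occurs only positively in the remaining clauses — set p4 = True.
Try p1 = True.
  then p5 is forced to True.
  then p2 is forced to True.
  then p3 is forced to False.
p6 is now unconstrained; take p6 = False.
Every clause has at least one true literal under this assignment.
So p1=True, p2=True, p3=False, p4=True, p5=True, p6=False is a satisfying assignment.

SATISFIABLE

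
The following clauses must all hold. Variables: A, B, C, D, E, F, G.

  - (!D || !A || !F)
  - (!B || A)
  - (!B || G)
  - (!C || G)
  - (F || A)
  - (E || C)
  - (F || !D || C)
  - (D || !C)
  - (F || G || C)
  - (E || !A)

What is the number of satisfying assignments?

13

Case analysis on C and A:
  C=T, A=T: remaining (B,D,E,F,G) ∈ {(F,T,T,F,T); (T,T,T,F,T)} — 2.
  C=T, A=F: remaining (B,D,E,F,G) ∈ {(F,T,F,T,T); (F,T,T,T,T)} — 2.
  C=F, A=T: 5 of the 32 assignments to (B,D,E,F,G) work.
  C=F, A=F: remaining (B,D,E,F,G) ∈ {(F,F,T,T,F); (F,F,T,T,T); (F,T,T,T,F); (F,T,T,T,T)} — 4.
Total: 2 + 2 + 5 + 4 = 13.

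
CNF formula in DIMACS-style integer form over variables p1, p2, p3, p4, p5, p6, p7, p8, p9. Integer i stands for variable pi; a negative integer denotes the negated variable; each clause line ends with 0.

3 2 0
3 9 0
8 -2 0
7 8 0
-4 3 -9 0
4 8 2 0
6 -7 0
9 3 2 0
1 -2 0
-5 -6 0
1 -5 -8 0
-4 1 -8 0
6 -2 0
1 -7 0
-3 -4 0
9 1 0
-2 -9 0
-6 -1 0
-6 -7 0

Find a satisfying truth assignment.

p1=0  p2=0  p3=1  p4=0  p5=0  p6=1  p7=0  p8=1  p9=1

Check each clause:
  1. (p3 || p2) — p3 is true.
  2. (p9 || p3) — p9 is true.
  3. (p8 || !p2) — p8 is true.
  4. (p7 || p8) — p8 is true.
  5. (p3 || !p9 || !p4) — p3 is true.
  6. (p4 || p8 || p2) — p8 is true.
  7. (!p7 || p6) — !p7 is true.
  8. (p2 || p9 || p3) — p9 is true.
  9. (p1 || !p2) — !p2 is true.
  10. (!p6 || !p5) — !p5 is true.
  11. (!p8 || !p5 || p1) — !p5 is true.
  12. (!p8 || !p4 || p1) — !p4 is true.
  13. (p6 || !p2) — !p2 is true.
  14. (p1 || !p7) — !p7 is true.
  15. (!p4 || !p3) — !p4 is true.
  16. (p1 || p9) — p9 is true.
  17. (!p9 || !p2) — !p2 is true.
  18. (!p6 || !p1) — !p1 is true.
  19. (!p7 || !p6) — !p7 is true.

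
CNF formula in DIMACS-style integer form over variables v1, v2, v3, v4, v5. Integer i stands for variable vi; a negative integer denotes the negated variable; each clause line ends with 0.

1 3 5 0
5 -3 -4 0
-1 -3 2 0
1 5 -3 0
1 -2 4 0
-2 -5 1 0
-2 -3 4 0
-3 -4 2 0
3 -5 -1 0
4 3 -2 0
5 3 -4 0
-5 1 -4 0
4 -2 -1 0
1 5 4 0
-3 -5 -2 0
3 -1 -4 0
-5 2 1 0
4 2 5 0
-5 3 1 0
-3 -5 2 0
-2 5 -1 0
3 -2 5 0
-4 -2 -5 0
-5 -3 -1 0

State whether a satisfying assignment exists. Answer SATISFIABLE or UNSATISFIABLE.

UNSATISFIABLE

v5 = True:
  v2 = True:
    propagation gives v1=True, v3=True; an empty clause results — contradiction.
  v2 = False:
    propagation gives v1=True, v3=False; an empty clause results — contradiction.
v5 = False:
  v3 = True:
    propagation gives v4=False, v1=True, v2=True; an empty clause results — contradiction.
  v3 = False:
    propagation gives v1=True, v4=False, v2=False; an empty clause results — contradiction.
Every branch closes, so no satisfying assignment exists.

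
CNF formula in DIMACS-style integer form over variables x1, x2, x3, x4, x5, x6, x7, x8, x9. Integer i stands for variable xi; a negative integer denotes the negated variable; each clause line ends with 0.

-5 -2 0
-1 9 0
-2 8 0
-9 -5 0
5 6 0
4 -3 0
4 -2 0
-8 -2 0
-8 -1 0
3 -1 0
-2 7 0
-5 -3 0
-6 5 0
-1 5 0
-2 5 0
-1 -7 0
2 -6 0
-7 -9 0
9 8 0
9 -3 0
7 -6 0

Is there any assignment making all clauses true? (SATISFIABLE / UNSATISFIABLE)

SATISFIABLE

Pure literal: x1 appears only negated; assign x1 = False.
Pure literal: x4 appears only positively; assign x4 = True.
Try x2 = False.
  then x6 is forced to False.
  then x5 is forced to True.
  then x9 is forced to False.
  then x3 is forced to False.
  then x8 is forced to True.
x7 is now unconstrained; take x7 = False.
So x1=0, x2=0, x3=0, x4=1, x5=1, x6=0, x7=0, x8=1, x9=0 is a satisfying assignment.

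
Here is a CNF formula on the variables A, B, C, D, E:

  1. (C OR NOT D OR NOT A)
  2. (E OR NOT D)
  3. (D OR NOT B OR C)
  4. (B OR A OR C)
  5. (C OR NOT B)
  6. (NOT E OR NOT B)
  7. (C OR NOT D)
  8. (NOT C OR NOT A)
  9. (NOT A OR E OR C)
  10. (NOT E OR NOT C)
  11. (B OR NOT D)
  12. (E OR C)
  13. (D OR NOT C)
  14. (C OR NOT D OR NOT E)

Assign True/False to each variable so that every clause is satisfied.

Set A = True and propagate.
  then C is forced to False.
  then D is forced to False.
  then B is forced to False.
  then E is forced to True.
Every clause has at least one true literal under this assignment.
Check each clause:
  1. (NOT A OR C OR NOT D) — NOT D is true.
  2. (E OR NOT D) — NOT D is true.
  3. (C OR NOT B OR D) — NOT B is true.
  4. (A OR C OR B) — A is true.
  5. (C OR NOT B) — NOT B is true.
  6. (NOT B OR NOT E) — NOT B is true.
  7. (C OR NOT D) — NOT D is true.
  8. (NOT A OR NOT C) — NOT C is true.
  9. (E OR C OR NOT A) — E is true.
  10. (NOT E OR NOT C) — NOT C is true.
  11. (B OR NOT D) — NOT D is true.
  12. (E OR C) — E is true.
  13. (NOT C OR D) — NOT C is true.
  14. (NOT E OR NOT D OR C) — NOT D is true.

A=1, B=0, C=0, D=0, E=1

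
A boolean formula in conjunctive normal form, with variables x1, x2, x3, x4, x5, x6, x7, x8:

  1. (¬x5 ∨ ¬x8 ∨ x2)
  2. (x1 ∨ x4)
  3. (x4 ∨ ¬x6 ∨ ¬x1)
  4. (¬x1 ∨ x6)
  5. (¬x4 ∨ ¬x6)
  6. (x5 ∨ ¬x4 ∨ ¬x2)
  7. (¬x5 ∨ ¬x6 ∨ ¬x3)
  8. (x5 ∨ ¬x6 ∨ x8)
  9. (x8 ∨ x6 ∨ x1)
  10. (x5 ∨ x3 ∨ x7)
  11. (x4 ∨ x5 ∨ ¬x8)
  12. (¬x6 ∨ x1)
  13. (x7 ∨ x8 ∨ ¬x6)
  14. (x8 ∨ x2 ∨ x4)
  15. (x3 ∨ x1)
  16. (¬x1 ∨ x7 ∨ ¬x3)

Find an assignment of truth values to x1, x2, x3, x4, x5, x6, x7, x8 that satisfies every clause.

x1 = F  x2 = T  x3 = T  x4 = T  x5 = T  x6 = F  x7 = T  x8 = T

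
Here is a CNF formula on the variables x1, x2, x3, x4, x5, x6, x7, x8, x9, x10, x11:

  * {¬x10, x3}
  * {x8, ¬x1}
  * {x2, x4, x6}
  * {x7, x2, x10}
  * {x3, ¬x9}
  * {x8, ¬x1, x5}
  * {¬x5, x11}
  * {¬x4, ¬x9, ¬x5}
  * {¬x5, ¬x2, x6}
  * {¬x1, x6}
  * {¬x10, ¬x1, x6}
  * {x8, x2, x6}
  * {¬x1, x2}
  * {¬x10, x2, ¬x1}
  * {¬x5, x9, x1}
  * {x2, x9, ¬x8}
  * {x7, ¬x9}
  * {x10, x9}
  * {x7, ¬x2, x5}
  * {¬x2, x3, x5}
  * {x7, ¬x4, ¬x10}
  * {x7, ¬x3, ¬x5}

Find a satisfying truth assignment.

x6 occurs only positively in the remaining clauses — set x6 = True.
x7 occurs only positively in the remaining clauses — set x7 = True.
Try x1 = True.
  then x8 is forced to True.
  then x2 is forced to True.
Try x3 = True.
Set x4 = False and propagate.
For the remaining variables, x5 = False, x9 = False, x10 = True, x11 = True works.

x1 = True, x2 = True, x3 = True, x4 = False, x5 = False, x6 = True, x7 = True, x8 = True, x9 = False, x10 = True, x11 = True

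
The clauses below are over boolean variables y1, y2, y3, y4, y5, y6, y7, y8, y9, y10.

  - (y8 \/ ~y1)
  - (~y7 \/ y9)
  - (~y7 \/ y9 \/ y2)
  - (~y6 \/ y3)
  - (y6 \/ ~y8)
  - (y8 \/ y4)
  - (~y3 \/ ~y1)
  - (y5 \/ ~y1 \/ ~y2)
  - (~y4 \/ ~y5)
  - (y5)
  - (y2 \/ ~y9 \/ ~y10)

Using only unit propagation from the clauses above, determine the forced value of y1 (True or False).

(y5) stands alone — y5 = True.
In (~y5 \/ ~y4), ~y5 is now false; ~y4 must hold, so y4 = False.
In (y4 \/ y8), y4 is now false; y8 must hold, so y8 = True.
In (y6 \/ ~y8), ~y8 is now false; y6 must hold, so y6 = True.
From (y3 \/ ~y6) and y6 = True: y3 = True.
(~y1 \/ ~y3) with y3 = True leaves only ~y1, so y1 = False.

False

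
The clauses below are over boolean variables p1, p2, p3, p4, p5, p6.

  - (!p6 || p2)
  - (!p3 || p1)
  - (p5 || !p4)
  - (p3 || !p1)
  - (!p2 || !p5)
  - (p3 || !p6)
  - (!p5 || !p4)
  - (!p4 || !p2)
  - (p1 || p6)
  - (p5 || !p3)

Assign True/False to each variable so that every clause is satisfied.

Pure literal: p4 appears only negated; assign p4 = False.
Set p1 = True and propagate.
  then p3 is forced to True.
  then p5 is forced to True.
  then p2 is forced to False.
  then p6 is forced to False.

p1 = T, p2 = F, p3 = T, p4 = F, p5 = T, p6 = F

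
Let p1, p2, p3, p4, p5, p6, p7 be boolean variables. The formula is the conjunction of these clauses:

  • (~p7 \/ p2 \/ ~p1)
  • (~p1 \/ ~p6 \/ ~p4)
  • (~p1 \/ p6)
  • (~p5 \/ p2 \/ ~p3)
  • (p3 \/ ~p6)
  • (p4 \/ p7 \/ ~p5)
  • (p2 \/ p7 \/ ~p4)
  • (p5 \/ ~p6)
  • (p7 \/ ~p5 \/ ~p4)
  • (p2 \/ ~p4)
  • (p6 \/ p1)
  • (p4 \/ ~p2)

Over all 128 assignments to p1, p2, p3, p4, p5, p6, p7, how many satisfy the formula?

The models are:
  p1=0 p2=1 p3=1 p4=1 p5=1 p6=1 p7=1
That's 1 in total.

1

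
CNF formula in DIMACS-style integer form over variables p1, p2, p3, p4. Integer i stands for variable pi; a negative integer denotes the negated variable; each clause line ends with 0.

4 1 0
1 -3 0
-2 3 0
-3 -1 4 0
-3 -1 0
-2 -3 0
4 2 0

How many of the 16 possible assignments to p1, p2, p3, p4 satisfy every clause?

2

The models are:
  p1=F p2=F p3=F p4=T
  p1=T p2=F p3=F p4=T
That's 2 in total.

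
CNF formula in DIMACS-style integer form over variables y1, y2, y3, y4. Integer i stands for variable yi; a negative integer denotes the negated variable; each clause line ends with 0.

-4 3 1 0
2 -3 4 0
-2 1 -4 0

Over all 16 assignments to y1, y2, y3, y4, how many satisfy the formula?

Split on y4, then y1.
  y4=T, y1=T: remaining (y2,y3) ∈ {(F,F); (F,T); (T,F); (T,T)} — 4.
  y4=T, y1=F: remaining (y2,y3) ∈ {(F,T)} — 1.
  y4=F, y1=T: remaining (y2,y3) ∈ {(F,F); (T,F); (T,T)} — 3.
  y4=F, y1=F: remaining (y2,y3) ∈ {(F,F); (T,F); (T,T)} — 3.
Total: 4 + 1 + 3 + 3 = 11.

11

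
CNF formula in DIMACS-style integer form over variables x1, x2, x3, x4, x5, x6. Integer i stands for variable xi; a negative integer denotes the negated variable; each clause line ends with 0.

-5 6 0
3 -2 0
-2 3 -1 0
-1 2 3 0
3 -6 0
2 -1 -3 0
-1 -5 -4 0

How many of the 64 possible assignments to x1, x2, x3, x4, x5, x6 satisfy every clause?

Case analysis on x3 and x1:
  x3=T, x1=T: 5 of the 16 assignments to (x2,x4,x5,x6) work.
  x3=T, x1=F: x2, x4 free; 3 ways for (x5,x6) × 2^2 = 12.
  x3=F, x1=T: a clause becomes empty — 0.
  x3=F, x1=F: remaining (x2,x4,x5,x6) ∈ {(F,F,F,F); (F,T,F,F)} — 2.
Total: 5 + 12 + 0 + 2 = 19.

19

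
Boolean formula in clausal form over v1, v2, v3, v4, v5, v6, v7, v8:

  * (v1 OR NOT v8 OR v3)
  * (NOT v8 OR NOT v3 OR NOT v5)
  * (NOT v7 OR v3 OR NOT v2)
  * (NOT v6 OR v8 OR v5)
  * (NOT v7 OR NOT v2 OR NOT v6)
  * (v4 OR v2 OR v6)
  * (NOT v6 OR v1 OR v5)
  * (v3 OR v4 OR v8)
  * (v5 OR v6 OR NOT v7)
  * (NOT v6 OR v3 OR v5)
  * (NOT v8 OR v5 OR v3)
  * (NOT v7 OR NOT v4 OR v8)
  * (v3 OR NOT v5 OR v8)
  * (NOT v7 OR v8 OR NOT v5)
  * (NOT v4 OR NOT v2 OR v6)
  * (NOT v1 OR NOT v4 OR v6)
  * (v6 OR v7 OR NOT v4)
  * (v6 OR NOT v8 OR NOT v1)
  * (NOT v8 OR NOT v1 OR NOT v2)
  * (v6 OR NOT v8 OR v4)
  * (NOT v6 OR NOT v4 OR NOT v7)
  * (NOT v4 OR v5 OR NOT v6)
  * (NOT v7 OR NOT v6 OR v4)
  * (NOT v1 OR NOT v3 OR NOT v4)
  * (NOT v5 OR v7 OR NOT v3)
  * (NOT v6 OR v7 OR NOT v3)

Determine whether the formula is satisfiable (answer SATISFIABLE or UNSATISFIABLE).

SATISFIABLE

Set v1 = True and propagate.
Set v2 = False and propagate.
Set v3 = False and propagate.
The remaining clauses are satisfied by v4 = False, v5 = True, v6 = True, v7 = False, v8 = True.
So v1=T, v2=F, v3=F, v4=F, v5=T, v6=T, v7=F, v8=T is a satisfying assignment.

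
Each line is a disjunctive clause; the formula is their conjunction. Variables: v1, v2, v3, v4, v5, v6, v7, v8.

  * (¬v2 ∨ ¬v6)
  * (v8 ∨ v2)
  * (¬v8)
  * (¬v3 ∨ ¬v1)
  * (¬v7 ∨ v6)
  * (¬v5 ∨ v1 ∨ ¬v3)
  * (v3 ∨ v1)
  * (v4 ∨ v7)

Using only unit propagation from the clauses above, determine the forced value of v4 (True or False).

(¬v8) stands alone — v8 = False.
In (v2 ∨ v8), v8 is now false; v2 must hold, so v2 = True.
In (¬v2 ∨ ¬v6), ¬v2 is now false; ¬v6 must hold, so v6 = False.
(v6 ∨ ¬v7): since v6 = False, the clause reduces to (¬v7). v7 = False.
(v7 ∨ v4) with v7 = False leaves only v4, so v4 = True.

True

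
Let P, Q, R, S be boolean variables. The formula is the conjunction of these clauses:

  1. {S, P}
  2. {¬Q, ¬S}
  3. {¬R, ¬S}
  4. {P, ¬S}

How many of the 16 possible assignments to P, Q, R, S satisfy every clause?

5

The models are:
  P=1 Q=0 R=0 S=0
  P=1 Q=0 R=0 S=1
  P=1 Q=0 R=1 S=0
  P=1 Q=1 R=0 S=0
  P=1 Q=1 R=1 S=0
That's 5 in total.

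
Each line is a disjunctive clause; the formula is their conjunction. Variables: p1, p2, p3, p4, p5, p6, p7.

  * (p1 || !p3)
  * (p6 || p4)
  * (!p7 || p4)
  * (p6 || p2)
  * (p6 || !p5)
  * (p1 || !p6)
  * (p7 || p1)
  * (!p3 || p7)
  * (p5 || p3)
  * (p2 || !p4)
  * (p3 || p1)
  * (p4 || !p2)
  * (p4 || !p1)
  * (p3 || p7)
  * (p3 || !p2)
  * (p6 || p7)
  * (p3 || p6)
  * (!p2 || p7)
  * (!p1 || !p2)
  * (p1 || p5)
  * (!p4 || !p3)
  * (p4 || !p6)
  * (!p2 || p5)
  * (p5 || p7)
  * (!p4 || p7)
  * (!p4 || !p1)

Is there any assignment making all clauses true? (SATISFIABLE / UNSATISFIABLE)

UNSATISFIABLE

p4 = True:
  propagation gives p2=True, p3=True; an empty clause results — contradiction.
p4 = False:
  propagation gives p6=True; an empty clause results — contradiction.
Every branch closes, so no satisfying assignment exists.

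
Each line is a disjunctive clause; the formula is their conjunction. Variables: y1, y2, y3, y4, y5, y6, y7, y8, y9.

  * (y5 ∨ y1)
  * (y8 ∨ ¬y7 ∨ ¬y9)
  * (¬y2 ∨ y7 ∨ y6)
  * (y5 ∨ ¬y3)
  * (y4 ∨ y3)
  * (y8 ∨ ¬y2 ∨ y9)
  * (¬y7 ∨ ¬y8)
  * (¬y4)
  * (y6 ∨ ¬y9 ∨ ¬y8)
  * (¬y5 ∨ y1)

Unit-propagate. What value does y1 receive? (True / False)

(¬y4) stands alone — y4 = False.
From (y4 ∨ y3) and y4 = False: y3 = True.
From (y5 ∨ ¬y3) and y3 = True: y5 = True.
In (y1 ∨ ¬y5), ¬y5 is now false; y1 must hold, so y1 = True.

True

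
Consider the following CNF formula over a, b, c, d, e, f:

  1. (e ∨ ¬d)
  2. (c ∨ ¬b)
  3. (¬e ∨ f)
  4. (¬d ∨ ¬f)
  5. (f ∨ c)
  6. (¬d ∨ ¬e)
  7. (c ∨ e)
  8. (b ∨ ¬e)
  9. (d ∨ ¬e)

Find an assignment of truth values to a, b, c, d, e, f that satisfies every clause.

c occurs only positively in the remaining clauses — set c = True.
Try b = True.
Branch on d: take d = False.
  then e is forced to False.
a, f are now unconstrained; take a = True, f = True.
Every clause has at least one true literal under this assignment.
Check each clause:
  1. (¬d ∨ e) — ¬d is true.
  2. (c ∨ ¬b) — c is true.
  3. (f ∨ ¬e) — ¬e is true.
  4. (¬d ∨ ¬f) — ¬d is true.
  5. (f ∨ c) — c is true.
  6. (¬d ∨ ¬e) — ¬e is true.
  7. (c ∨ e) — c is true.
  8. (¬e ∨ b) — b is true.
  9. (¬e ∨ d) — ¬e is true.

a = T, b = T, c = T, d = F, e = F, f = T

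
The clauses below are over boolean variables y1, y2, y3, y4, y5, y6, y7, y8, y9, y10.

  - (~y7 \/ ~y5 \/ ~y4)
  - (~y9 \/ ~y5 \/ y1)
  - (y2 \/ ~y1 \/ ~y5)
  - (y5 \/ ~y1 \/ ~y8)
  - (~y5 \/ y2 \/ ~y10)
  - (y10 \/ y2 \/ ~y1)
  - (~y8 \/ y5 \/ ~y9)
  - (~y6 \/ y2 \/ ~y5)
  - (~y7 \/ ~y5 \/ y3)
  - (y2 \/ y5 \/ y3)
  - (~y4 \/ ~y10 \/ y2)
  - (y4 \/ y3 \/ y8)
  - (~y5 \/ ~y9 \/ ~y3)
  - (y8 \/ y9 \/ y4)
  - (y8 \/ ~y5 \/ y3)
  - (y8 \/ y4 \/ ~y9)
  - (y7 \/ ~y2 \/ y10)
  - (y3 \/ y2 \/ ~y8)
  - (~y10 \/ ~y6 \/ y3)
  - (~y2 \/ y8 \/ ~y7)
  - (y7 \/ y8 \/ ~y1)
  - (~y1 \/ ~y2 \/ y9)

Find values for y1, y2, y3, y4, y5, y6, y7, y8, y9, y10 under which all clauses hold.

y1=F, y2=T, y3=T, y4=T, y5=F, y6=F, y7=F, y8=F, y9=F, y10=T

y6 occurs only negated in the remaining clauses — set y6 = False.
Branch on y1: take y1 = False.
Set y2 = True and propagate.
Branch on y3: take y3 = True.
For the remaining variables, y4 = True, y5 = False, y7 = False, y8 = False, y9 = False, y10 = True works.
Check each clause:
  1. (~y4 \/ ~y7 \/ ~y5) — ~y7 is true.
  2. (y1 \/ ~y9 \/ ~y5) — ~y5 is true.
  3. (y2 \/ ~y5 \/ ~y1) — y2 is true.
  4. (~y8 \/ ~y1 \/ y5) — ~y8 is true.
  5. (~y10 \/ y2 \/ ~y5) — y2 is true.
  6. (y2 \/ ~y1 \/ y10) — y10 is true.
  7. (y5 \/ ~y9 \/ ~y8) — ~y8 is true.
  8. (~y6 \/ y2 \/ ~y5) — y2 is true.
  9. (~y7 \/ y3 \/ ~y5) — ~y7 is true.
  10. (y3 \/ y5 \/ y2) — y2 is true.
  11. (~y10 \/ ~y4 \/ y2) — y2 is true.
  12. (y4 \/ y8 \/ y3) — y3 is true.
  13. (~y5 \/ ~y3 \/ ~y9) — ~y5 is true.
  14. (y4 \/ y9 \/ y8) — y4 is true.
  15. (~y5 \/ y3 \/ y8) — y3 is true.
  16. (y8 \/ y4 \/ ~y9) — y4 is true.
  17. (y7 \/ ~y2 \/ y10) — y10 is true.
  18. (y3 \/ ~y8 \/ y2) — ~y8 is true.
  19. (y3 \/ ~y6 \/ ~y10) — ~y6 is true.
  20. (~y2 \/ ~y7 \/ y8) — ~y7 is true.
  21. (y7 \/ ~y1 \/ y8) — ~y1 is true.
  22. (y9 \/ ~y2 \/ ~y1) — ~y1 is true.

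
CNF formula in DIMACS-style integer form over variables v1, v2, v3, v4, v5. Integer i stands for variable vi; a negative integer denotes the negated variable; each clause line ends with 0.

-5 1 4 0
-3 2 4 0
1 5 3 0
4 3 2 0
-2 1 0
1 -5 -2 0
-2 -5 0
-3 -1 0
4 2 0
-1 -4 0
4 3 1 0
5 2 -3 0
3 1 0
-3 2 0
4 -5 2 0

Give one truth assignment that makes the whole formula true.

v1=T, v2=T, v3=F, v4=F, v5=F

Check each clause:
  1. (v4 \/ ~v5 \/ v1) — v1 is true.
  2. (~v3 \/ v2 \/ v4) — v2 is true.
  3. (v1 \/ v3 \/ v5) — v1 is true.
  4. (v3 \/ v2 \/ v4) — v2 is true.
  5. (~v2 \/ v1) — v1 is true.
  6. (v1 \/ ~v5 \/ ~v2) — v1 is true.
  7. (~v5 \/ ~v2) — ~v5 is true.
  8. (~v1 \/ ~v3) — ~v3 is true.
  9. (v4 \/ v2) — v2 is true.
  10. (~v4 \/ ~v1) — ~v4 is true.
  11. (v1 \/ v3 \/ v4) — v1 is true.
  12. (~v3 \/ v2 \/ v5) — ~v3 is true.
  13. (v1 \/ v3) — v1 is true.
  14. (v2 \/ ~v3) — v2 is true.
  15. (v4 \/ v2 \/ ~v5) — v2 is true.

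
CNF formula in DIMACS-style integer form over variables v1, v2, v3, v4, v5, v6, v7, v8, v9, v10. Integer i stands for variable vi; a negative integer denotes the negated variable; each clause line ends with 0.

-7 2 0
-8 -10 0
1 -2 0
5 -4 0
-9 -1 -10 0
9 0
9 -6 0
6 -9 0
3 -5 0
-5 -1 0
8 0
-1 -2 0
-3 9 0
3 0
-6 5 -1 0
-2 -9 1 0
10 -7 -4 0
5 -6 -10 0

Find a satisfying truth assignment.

v1=0, v2=0, v3=1, v4=0, v5=0, v6=1, v7=0, v8=1, v9=1, v10=0

Check each clause:
  1. (v2 | ~v7) — ~v7 is true.
  2. (~v10 | ~v8) — ~v10 is true.
  3. (v1 | ~v2) — ~v2 is true.
  4. (v5 | ~v4) — ~v4 is true.
  5. (~v9 | ~v1 | ~v10) — ~v1 is true.
  6. (v9) — v9 is true.
  7. (v9 | ~v6) — v9 is true.
  8. (v6 | ~v9) — v6 is true.
  9. (v3 | ~v5) — v3 is true.
  10. (~v1 | ~v5) — ~v5 is true.
  11. (v8) — v8 is true.
  12. (~v1 | ~v2) — ~v2 is true.
  13. (v9 | ~v3) — v9 is true.
  14. (v3) — v3 is true.
  15. (~v1 | ~v6 | v5) — ~v1 is true.
  16. (~v2 | v1 | ~v9) — ~v2 is true.
  17. (~v7 | v10 | ~v4) — ~v7 is true.
  18. (v5 | ~v10 | ~v6) — ~v10 is true.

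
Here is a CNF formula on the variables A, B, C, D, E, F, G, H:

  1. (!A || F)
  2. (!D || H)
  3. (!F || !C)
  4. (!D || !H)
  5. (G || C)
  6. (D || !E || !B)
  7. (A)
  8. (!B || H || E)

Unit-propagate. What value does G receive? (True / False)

(A) is a unit clause: A = True.
From (F || !A) and A = True: F = True.
(!C || !F) with F = True leaves only !C, so C = False.
(G || C): since C = False, the clause reduces to (G). G = True.

True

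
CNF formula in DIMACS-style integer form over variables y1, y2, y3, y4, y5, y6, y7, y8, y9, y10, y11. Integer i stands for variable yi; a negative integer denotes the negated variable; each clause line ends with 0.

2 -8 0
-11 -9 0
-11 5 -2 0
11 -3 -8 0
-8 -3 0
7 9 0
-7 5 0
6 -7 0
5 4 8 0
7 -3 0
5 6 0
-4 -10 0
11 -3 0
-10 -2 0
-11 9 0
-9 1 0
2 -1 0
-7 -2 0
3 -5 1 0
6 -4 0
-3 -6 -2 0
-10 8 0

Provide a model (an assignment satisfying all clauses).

y1=T  y2=T  y3=F  y4=T  y5=F  y6=T  y7=F  y8=F  y9=T  y10=F  y11=F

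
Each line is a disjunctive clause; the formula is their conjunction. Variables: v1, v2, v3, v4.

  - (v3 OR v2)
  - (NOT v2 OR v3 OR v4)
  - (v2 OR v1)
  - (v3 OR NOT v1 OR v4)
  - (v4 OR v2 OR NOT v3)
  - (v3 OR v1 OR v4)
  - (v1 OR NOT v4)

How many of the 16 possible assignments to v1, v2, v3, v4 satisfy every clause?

5

Satisfying assignments:
  v1=F v2=T v3=T v4=F
  v1=T v2=F v3=T v4=T
  v1=T v2=T v3=F v4=T
  v1=T v2=T v3=T v4=F
  v1=T v2=T v3=T v4=T
Count: 5.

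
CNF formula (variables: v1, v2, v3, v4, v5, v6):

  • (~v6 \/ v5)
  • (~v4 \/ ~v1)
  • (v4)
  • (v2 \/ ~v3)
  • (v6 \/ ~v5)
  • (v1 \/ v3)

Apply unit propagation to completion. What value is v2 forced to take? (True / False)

True

(v4) is a unit clause: v4 = True.
(~v1 \/ ~v4): since v4 = True, the clause reduces to (~v1). v1 = False.
From (v1 \/ v3) and v1 = False: v3 = True.
In (~v3 \/ v2), ~v3 is now false; v2 must hold, so v2 = True.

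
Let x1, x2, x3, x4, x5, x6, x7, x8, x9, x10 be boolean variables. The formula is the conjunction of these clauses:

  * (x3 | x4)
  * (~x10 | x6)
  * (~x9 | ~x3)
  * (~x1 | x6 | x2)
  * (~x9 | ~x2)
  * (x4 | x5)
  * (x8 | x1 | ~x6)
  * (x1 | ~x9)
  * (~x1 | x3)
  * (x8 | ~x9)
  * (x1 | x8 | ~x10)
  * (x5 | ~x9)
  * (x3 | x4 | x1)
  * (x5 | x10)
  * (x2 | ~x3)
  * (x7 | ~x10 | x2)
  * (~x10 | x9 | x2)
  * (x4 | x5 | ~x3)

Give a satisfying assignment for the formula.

x1=1, x2=1, x3=1, x4=0, x5=1, x6=1, x7=0, x8=0, x9=0, x10=1

Check each clause:
  1. (x3 | x4) — x3 is true.
  2. (x6 | ~x10) — x6 is true.
  3. (~x3 | ~x9) — ~x9 is true.
  4. (~x1 | x2 | x6) — x2 is true.
  5. (~x2 | ~x9) — ~x9 is true.
  6. (x4 | x5) — x5 is true.
  7. (x1 | x8 | ~x6) — x1 is true.
  8. (~x9 | x1) — x1 is true.
  9. (x3 | ~x1) — x3 is true.
  10. (~x9 | x8) — ~x9 is true.
  11. (x8 | ~x10 | x1) — x1 is true.
  12. (x5 | ~x9) — x5 is true.
  13. (x3 | x1 | x4) — x1 is true.
  14. (x10 | x5) — x10 is true.
  15. (x2 | ~x3) — x2 is true.
  16. (~x10 | x2 | x7) — x2 is true.
  17. (x2 | ~x10 | x9) — x2 is true.
  18. (~x3 | x4 | x5) — x5 is true.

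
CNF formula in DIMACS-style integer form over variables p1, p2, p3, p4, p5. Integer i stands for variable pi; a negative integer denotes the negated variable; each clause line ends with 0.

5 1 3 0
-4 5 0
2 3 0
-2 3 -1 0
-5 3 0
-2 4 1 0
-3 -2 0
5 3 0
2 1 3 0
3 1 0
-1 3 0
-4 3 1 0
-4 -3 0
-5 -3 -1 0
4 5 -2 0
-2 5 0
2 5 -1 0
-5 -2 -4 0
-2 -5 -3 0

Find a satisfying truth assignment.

p1=False, p2=False, p3=True, p4=False, p5=True

Branch on p1: take p1 = False.
  then p3 is forced to True.
  then p2 is forced to False.
  then p4 is forced to False.
p5 is now unconstrained; take p5 = True.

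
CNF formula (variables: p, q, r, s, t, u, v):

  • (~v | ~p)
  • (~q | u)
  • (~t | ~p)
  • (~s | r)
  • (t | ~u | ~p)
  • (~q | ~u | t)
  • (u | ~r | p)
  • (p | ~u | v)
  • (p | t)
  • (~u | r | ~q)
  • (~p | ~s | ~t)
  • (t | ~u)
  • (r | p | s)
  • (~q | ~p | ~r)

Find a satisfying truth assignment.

Pure literal: q appears only negated; assign q = False.
Try p = False.
  then t is forced to True.
Try r = True.
  then u is forced to True.
  then v is forced to True.
s is now unconstrained; take s = False.

p=False, q=False, r=True, s=False, t=True, u=True, v=True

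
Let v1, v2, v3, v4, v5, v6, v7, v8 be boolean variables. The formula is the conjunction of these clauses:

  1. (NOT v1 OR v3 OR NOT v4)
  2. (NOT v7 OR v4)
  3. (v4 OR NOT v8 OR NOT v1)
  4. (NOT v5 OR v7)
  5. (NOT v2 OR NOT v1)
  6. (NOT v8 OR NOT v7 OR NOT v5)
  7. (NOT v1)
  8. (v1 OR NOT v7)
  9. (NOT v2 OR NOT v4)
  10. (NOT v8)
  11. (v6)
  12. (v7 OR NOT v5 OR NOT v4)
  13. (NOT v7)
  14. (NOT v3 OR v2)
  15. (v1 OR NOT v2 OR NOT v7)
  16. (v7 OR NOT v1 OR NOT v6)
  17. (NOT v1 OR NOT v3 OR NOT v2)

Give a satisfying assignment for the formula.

(NOT v1) is a unit clause, so v1 = False.
Unit propagation: (NOT v7) forces v7 = False.
Unit propagation: (NOT v5) forces v5 = False.
Unit propagation: (NOT v8) forces v8 = False.
The clause (v6) is unit: v6 must be True.
v3 occurs only negated in the remaining clauses — set v3 = False.
Set v2 = False and propagate.
v4 is now unconstrained; take v4 = True.

v1 = 0  v2 = 0  v3 = 0  v4 = 1  v5 = 0  v6 = 1  v7 = 0  v8 = 0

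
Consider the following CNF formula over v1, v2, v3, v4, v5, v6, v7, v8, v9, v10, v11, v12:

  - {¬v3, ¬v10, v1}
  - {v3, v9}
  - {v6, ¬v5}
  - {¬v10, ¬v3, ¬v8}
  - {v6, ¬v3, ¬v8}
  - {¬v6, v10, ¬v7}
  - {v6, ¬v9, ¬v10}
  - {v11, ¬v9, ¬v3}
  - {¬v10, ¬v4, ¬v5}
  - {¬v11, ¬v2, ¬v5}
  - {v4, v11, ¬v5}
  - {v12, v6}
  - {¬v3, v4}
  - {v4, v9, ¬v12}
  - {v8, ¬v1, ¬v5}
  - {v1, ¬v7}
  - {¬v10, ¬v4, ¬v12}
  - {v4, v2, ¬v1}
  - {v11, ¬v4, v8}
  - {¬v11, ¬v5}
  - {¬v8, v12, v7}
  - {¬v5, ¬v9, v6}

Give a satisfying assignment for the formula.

v1=1, v2=1, v3=1, v4=1, v5=0, v6=0, v7=0, v8=0, v9=0, v10=0, v11=1, v12=1

v5 occurs only negated in the remaining clauses — set v5 = False.
Try v1 = True.
Try v2 = True.
The remaining clauses are satisfied by v3 = True, v4 = True, v6 = False, v7 = False, v8 = False, v9 = False, v10 = False, v11 = True, v12 = True.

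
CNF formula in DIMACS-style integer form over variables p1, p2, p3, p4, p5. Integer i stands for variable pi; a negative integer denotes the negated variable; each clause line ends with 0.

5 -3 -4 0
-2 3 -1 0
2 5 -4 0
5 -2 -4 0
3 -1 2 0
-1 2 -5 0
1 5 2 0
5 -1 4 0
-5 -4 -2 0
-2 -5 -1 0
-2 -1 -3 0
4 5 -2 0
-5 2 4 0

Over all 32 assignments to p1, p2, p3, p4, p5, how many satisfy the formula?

Satisfying assignments:
  p1=0 p2=0 p3=0 p4=1 p5=1
  p1=0 p2=0 p3=1 p4=1 p5=1
  p1=0 p2=1 p3=0 p4=0 p5=1
  p1=0 p2=1 p3=1 p4=0 p5=1
That's 4 in total.

4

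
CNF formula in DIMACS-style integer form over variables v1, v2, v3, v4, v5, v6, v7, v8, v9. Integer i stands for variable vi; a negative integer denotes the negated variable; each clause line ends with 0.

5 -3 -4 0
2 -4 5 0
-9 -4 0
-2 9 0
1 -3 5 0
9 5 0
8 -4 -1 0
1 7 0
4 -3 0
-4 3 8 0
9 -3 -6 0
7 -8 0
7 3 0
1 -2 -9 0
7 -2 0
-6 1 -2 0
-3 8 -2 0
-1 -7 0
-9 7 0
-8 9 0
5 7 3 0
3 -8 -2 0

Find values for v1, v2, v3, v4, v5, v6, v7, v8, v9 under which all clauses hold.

Pure literal: v5 appears only positively; assign v5 = True.
v6 occurs only negated in the remaining clauses — set v6 = False.
Set v1 = False and propagate.
  then v7 is forced to True.
Set v2 = False and propagate.
Set v3 = False and propagate.
For the remaining variables, v4 = False, v8 = False, v9 = True works.
Every clause has at least one true literal under this assignment.

v1=0  v2=0  v3=0  v4=0  v5=1  v6=0  v7=1  v8=0  v9=1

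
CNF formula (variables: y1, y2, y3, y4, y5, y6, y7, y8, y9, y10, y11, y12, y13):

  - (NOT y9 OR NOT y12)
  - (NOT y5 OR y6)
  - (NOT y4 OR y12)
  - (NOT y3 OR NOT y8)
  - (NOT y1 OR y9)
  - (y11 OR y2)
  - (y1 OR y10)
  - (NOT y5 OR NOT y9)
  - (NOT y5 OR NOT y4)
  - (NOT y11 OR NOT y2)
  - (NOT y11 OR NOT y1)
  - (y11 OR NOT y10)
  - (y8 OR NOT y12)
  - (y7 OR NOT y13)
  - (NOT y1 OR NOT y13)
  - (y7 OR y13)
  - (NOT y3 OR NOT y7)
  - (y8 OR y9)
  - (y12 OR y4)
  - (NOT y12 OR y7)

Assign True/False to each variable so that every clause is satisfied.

y3 occurs only negated in the remaining clauses — set y3 = False.
y5 occurs only negated in the remaining clauses — set y5 = False.
Try y1 = False.
  then y10 is forced to True.
  then y11 is forced to True.
  then y2 is forced to False.
Set y4 = False and propagate.
  then y12 is forced to True.
  then y9 is forced to False.
  then y8 is forced to True.
  then y7 is forced to True.
y6, y13 are now unconstrained; take y6 = True, y13 = False.
Every clause has at least one true literal under this assignment.
Check each clause:
  1. (NOT y9 OR NOT y12) — NOT y9 is true.
  2. (NOT y5 OR y6) — NOT y5 is true.
  3. (y12 OR NOT y4) — NOT y4 is true.
  4. (NOT y8 OR NOT y3) — NOT y3 is true.
  5. (NOT y1 OR y9) — NOT y1 is true.
  6. (y11 OR y2) — y11 is true.
  7. (y1 OR y10) — y10 is true.
  8. (NOT y9 OR NOT y5) — NOT y5 is true.
  9. (NOT y4 OR NOT y5) — NOT y5 is true.
  10. (NOT y2 OR NOT y11) — NOT y2 is true.
  11. (NOT y11 OR NOT y1) — NOT y1 is true.
  12. (NOT y10 OR y11) — y11 is true.
  13. (NOT y12 OR y8) — y8 is true.
  14. (y7 OR NOT y13) — NOT y13 is true.
  15. (NOT y13 OR NOT y1) — NOT y13 is true.
  16. (y13 OR y7) — y7 is true.
  17. (NOT y3 OR NOT y7) — NOT y3 is true.
  18. (y8 OR y9) — y8 is true.
  19. (y12 OR y4) — y12 is true.
  20. (NOT y12 OR y7) — y7 is true.

y1=False  y2=False  y3=False  y4=False  y5=False  y6=True  y7=True  y8=True  y9=False  y10=True  y11=True  y12=True  y13=False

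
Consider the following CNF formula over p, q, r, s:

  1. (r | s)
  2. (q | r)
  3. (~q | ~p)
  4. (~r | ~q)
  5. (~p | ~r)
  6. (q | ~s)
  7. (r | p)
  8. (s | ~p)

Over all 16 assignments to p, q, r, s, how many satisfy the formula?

Satisfying assignments:
  p=F q=F r=T s=F
Count: 1.

1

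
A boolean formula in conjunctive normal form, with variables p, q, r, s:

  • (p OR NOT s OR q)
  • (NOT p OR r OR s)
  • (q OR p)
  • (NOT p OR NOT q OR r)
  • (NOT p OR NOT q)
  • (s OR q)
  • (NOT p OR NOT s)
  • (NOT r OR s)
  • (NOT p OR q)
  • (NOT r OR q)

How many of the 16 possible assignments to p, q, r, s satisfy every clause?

3

The models are:
  p=0 q=1 r=0 s=0
  p=0 q=1 r=0 s=1
  p=0 q=1 r=1 s=1
That's 3 in total.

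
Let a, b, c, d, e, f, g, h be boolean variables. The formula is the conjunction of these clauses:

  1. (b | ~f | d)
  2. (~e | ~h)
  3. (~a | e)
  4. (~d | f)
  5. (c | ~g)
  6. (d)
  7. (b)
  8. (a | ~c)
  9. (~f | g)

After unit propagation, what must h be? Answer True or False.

False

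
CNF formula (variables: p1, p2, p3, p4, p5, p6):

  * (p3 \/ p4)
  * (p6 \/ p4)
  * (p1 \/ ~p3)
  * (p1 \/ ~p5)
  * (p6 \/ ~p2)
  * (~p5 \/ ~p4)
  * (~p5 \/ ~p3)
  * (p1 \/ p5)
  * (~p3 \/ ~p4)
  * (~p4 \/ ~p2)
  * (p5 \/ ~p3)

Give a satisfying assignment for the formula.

p1 = True, p2 = False, p3 = False, p4 = True, p5 = False, p6 = False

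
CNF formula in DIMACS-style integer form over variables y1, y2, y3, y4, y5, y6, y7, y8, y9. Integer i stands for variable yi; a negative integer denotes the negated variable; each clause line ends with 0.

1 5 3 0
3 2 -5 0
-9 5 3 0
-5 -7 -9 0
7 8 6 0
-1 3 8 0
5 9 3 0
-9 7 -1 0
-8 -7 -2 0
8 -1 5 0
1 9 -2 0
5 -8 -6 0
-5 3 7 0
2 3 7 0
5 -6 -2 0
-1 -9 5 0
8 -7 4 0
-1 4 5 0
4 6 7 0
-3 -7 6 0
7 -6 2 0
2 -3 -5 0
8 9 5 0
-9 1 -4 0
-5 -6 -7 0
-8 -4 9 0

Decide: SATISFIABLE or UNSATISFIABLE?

Set y1 = False and propagate.
Try y2 = True.
  then y9 is forced to True.
  then y4 is forced to False.
For the remaining variables, y3 = True, y5 = True, y6 = True, y7 = False, y8 = False works.
So y1=False, y2=True, y3=True, y4=False, y5=True, y6=True, y7=False, y8=False, y9=True is a satisfying assignment.

SATISFIABLE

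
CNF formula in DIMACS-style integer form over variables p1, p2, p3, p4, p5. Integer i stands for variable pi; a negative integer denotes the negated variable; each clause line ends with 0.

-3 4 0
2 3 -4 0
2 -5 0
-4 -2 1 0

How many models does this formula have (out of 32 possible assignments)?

12

Case analysis on p2 and p4:
  p2=T, p4=T: remaining (p1,p3,p5) ∈ {(T,F,F); (T,F,T); (T,T,F); (T,T,T)} — 4.
  p2=T, p4=F: remaining (p1,p3,p5) ∈ {(F,F,F); (F,F,T); (T,F,F); (T,F,T)} — 4.
  p2=F, p4=T: remaining (p1,p3,p5) ∈ {(F,T,F); (T,T,F)} — 2.
  p2=F, p4=F: remaining (p1,p3,p5) ∈ {(F,F,F); (T,F,F)} — 2.
Total: 4 + 4 + 2 + 2 = 12.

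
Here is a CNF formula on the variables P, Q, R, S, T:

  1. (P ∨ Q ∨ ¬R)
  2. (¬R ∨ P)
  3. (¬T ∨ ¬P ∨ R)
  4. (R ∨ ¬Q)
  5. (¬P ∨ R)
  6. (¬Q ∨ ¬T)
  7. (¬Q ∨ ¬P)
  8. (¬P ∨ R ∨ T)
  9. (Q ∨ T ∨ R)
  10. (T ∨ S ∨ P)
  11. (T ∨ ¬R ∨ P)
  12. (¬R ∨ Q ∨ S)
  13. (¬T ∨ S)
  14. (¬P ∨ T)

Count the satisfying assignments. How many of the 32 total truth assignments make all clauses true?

The models are:
  P=F Q=F R=F S=T T=T
  P=T Q=F R=T S=T T=T
That's 2 in total.

2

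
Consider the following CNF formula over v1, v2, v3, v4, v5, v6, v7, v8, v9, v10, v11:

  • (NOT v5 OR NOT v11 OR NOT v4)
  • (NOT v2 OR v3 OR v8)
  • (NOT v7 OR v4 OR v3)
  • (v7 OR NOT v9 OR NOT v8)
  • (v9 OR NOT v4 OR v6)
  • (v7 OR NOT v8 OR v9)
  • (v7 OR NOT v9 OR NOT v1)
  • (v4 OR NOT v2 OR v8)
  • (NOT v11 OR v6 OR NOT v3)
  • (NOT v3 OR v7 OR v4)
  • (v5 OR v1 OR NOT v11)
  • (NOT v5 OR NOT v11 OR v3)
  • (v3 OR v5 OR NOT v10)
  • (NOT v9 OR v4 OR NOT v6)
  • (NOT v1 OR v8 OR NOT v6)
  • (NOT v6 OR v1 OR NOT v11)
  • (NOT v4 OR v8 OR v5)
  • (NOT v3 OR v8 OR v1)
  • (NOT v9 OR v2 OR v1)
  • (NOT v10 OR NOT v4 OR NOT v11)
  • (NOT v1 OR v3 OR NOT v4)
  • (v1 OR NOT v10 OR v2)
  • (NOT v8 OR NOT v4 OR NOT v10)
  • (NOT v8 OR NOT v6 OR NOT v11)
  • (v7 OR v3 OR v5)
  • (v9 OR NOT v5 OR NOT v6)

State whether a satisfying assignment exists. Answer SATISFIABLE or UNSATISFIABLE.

SATISFIABLE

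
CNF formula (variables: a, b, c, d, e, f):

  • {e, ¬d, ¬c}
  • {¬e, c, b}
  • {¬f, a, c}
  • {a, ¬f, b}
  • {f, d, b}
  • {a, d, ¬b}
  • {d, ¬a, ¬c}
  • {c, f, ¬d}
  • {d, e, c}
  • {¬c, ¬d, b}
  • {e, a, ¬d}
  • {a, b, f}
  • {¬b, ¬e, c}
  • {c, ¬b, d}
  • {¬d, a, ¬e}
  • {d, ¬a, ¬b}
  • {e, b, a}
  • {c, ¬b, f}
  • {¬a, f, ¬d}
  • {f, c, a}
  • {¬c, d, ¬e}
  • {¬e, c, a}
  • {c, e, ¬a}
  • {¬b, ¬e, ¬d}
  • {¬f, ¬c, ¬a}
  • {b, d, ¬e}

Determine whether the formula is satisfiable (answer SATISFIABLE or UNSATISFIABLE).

c = True:
  d = True:
    propagation gives e=True, b=True; an empty clause results — contradiction.
  d = False:
    propagation gives a=False, b=False, f=False; an empty clause results — contradiction.
c = False:
  a = True:
    propagation gives e=True, b=True; an empty clause results — contradiction.
  a = False:
    propagation gives f=False; an empty clause results — contradiction.
Every branch closes, so no satisfying assignment exists.

UNSATISFIABLE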